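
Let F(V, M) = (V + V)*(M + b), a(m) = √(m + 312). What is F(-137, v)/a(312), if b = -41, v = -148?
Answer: 8631*√39/26 ≈ 2073.1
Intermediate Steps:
a(m) = √(312 + m)
F(V, M) = 2*V*(-41 + M) (F(V, M) = (V + V)*(M - 41) = (2*V)*(-41 + M) = 2*V*(-41 + M))
F(-137, v)/a(312) = (2*(-137)*(-41 - 148))/(√(312 + 312)) = (2*(-137)*(-189))/(√624) = 51786/((4*√39)) = 51786*(√39/156) = 8631*√39/26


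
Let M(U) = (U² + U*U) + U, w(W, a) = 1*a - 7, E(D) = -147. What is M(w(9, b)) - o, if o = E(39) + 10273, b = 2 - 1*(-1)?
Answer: -10098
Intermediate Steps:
b = 3 (b = 2 + 1 = 3)
w(W, a) = -7 + a (w(W, a) = a - 7 = -7 + a)
M(U) = U + 2*U² (M(U) = (U² + U²) + U = 2*U² + U = U + 2*U²)
o = 10126 (o = -147 + 10273 = 10126)
M(w(9, b)) - o = (-7 + 3)*(1 + 2*(-7 + 3)) - 1*10126 = -4*(1 + 2*(-4)) - 10126 = -4*(1 - 8) - 10126 = -4*(-7) - 10126 = 28 - 10126 = -10098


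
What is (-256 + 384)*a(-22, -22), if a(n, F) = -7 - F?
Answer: 1920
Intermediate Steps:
(-256 + 384)*a(-22, -22) = (-256 + 384)*(-7 - 1*(-22)) = 128*(-7 + 22) = 128*15 = 1920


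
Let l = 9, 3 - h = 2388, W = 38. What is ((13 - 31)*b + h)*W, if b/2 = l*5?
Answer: -152190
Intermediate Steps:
h = -2385 (h = 3 - 1*2388 = 3 - 2388 = -2385)
b = 90 (b = 2*(9*5) = 2*45 = 90)
((13 - 31)*b + h)*W = ((13 - 31)*90 - 2385)*38 = (-18*90 - 2385)*38 = (-1620 - 2385)*38 = -4005*38 = -152190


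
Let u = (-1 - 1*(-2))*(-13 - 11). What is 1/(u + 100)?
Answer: 1/76 ≈ 0.013158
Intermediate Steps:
u = -24 (u = (-1 + 2)*(-24) = 1*(-24) = -24)
1/(u + 100) = 1/(-24 + 100) = 1/76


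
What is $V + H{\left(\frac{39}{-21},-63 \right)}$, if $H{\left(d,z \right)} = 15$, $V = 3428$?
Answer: $3443$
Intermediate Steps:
$V + H{\left(\frac{39}{-21},-63 \right)} = 3428 + 15 = 3443$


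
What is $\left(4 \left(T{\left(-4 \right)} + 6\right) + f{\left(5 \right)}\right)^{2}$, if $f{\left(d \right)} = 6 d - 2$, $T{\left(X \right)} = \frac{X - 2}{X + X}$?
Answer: $3025$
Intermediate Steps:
$T{\left(X \right)} = \frac{-2 + X}{2 X}$
$f{\left(d \right)} = -2 + 6 d$
$\left(4 \left(T{\left(-4 \right)} + 6\right) + f{\left(5 \right)}\right)^{2} = \left(4 \left(\frac{-2 - 4}{2 \left(-4\right)} + 6\right) + \left(-2 + 6 \cdot 5\right)\right)^{2} = \left(4 \left(\frac{1}{2} \left(- \frac{1}{4}\right) \left(-6\right) + 6\right) + \left(-2 + 30\right)\right)^{2} = \left(4 \left(\frac{3}{4} + 6\right) + 28\right)^{2} = \left(4 \cdot \frac{27}{4} + 28\right)^{2} = \left(27 + 28\right)^{2} = 55^{2} = 3025$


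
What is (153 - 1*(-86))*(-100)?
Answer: -23900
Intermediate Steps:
(153 - 1*(-86))*(-100) = (153 + 86)*(-100) = 239*(-100) = -23900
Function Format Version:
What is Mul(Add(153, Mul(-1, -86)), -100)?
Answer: -23900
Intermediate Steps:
Mul(Add(153, Mul(-1, -86)), -100) = Mul(Add(153, 86), -100) = Mul(239, -100) = -23900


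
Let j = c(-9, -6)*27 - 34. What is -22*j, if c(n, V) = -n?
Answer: -4598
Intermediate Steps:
j = 209 (j = -1*(-9)*27 - 34 = 9*27 - 34 = 243 - 34 = 209)
-22*j = -22*209 = -4598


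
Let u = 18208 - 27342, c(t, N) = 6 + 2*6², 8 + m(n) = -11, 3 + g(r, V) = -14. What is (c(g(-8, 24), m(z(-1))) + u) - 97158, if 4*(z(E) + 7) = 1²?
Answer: -106214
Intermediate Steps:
g(r, V) = -17 (g(r, V) = -3 - 14 = -17)
z(E) = -27/4 (z(E) = -7 + (¼)*1² = -7 + (¼)*1 = -7 + ¼ = -27/4)
m(n) = -19 (m(n) = -8 - 11 = -19)
c(t, N) = 78 (c(t, N) = 6 + 2*36 = 6 + 72 = 78)
u = -9134
(c(g(-8, 24), m(z(-1))) + u) - 97158 = (78 - 9134) - 97158 = -9056 - 97158 = -106214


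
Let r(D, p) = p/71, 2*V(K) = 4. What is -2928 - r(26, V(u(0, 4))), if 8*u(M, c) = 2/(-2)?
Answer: -207890/71 ≈ -2928.0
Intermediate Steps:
u(M, c) = -⅛ (u(M, c) = (2/(-2))/8 = (2*(-½))/8 = (⅛)*(-1) = -⅛)
V(K) = 2 (V(K) = (½)*4 = 2)
r(D, p) = p/71 (r(D, p) = p*(1/71) = p/71)
-2928 - r(26, V(u(0, 4))) = -2928 - 2/71 = -207890/71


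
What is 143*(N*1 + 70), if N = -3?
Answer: 9581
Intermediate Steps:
143*(N*1 + 70) = 143*(-3*1 + 70) = 143*(-3 + 70) = 143*67 = 9581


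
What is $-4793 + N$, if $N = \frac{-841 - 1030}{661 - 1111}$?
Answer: $- \frac{2154979}{450} \approx -4788.8$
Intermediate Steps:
$N = \frac{1871}{450}$ ($N = - \frac{1871}{-450} = \left(-1871\right) \left(- \frac{1}{450}\right) = \frac{1871}{450} \approx 4.1578$)
$-4793 + N = -4793 + \frac{1871}{450} = - \frac{2154979}{450}$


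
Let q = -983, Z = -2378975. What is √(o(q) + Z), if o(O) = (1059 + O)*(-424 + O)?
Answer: I*√2485907 ≈ 1576.7*I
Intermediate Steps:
o(O) = (-424 + O)*(1059 + O)
√(o(q) + Z) = √((-449016 + (-983)² + 635*(-983)) - 2378975) = √((-449016 + 966289 - 624205) - 2378975) = √(-106932 - 2378975) = √(-2485907) = I*√2485907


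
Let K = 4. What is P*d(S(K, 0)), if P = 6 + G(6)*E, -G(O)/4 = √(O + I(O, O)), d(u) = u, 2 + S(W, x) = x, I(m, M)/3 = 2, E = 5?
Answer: -12 + 80*√3 ≈ 126.56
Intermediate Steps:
I(m, M) = 6 (I(m, M) = 3*2 = 6)
S(W, x) = -2 + x
G(O) = -4*√(6 + O) (G(O) = -4*√(O + 6) = -4*√(6 + O))
P = 6 - 40*√3 (P = 6 - 4*√(6 + 6)*5 = 6 - 8*√3*5 = 6 - 40*√3 ≈ -63.282)
P*d(S(K, 0)) = (6 - 40*√3)*(-2 + 0) = (6 - 40*√3)*(-2) = -12 + 80*√3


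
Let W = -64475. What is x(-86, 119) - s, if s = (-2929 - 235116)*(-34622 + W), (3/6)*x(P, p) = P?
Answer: -23589545537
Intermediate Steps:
x(P, p) = 2*P
s = 23589545365 (s = (-2929 - 235116)*(-34622 - 64475) = -238045*(-99097) = 23589545365)
x(-86, 119) - s = 2*(-86) - 1*23589545365 = -172 - 23589545365 = -23589545537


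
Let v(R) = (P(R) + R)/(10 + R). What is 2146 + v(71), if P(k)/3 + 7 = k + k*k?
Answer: 189212/81 ≈ 2335.9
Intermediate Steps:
P(k) = -21 + 3*k + 3*k² (P(k) = -21 + 3*(k + k*k) = -21 + 3*(k + k²) = -21 + (3*k + 3*k²) = -21 + 3*k + 3*k²)
v(R) = (-21 + 3*R² + 4*R)/(10 + R) (v(R) = ((-21 + 3*R + 3*R²) + R)/(10 + R) = (-21 + 3*R² + 4*R)/(10 + R))
2146 + v(71) = 2146 + (-21 + 3*71² + 4*71)/(10 + 71) = 2146 + (-21 + 3*5041 + 284)/81 = 2146 + (-21 + 15123 + 284)/81 = 2146 + (1/81)*15386 = 2146 + 15386/81 = 189212/81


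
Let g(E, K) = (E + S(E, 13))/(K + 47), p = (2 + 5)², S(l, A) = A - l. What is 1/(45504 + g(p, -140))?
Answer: 93/4231859 ≈ 2.1976e-5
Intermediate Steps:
p = 49 (p = 7² = 49)
g(E, K) = 13/(47 + K) (g(E, K) = (E + (13 - E))/(K + 47) = 13/(47 + K))
1/(45504 + g(p, -140)) = 1/(45504 + 13/(47 - 140)) = 1/(45504 + 13/(-93)) = 1/(45504 + 13*(-1/93)) = 1/(45504 - 13/93) = 1/(4231859/93) = 93/4231859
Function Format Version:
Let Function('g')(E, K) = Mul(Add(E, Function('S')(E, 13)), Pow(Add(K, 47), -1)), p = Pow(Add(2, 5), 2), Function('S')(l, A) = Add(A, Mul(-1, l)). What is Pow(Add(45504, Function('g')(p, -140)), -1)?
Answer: Rational(93, 4231859) ≈ 2.1976e-5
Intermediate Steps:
p = 49 (p = Pow(7, 2) = 49)
Function('g')(E, K) = Mul(13, Pow(Add(47, K), -1)) (Function('g')(E, K) = Mul(Add(E, Add(13, Mul(-1, E))), Pow(Add(K, 47), -1)) = Mul(13, Pow(Add(47, K), -1)))
Pow(Add(45504, Function('g')(p, -140)), -1) = Pow(Add(45504, Mul(13, Pow(Add(47, -140), -1))), -1) = Pow(Add(45504, Mul(13, Pow(-93, -1))), -1) = Pow(Add(45504, Mul(13, Rational(-1, 93))), -1) = Pow(Add(45504, Rational(-13, 93)), -1) = Pow(Rational(4231859, 93), -1) = Rational(93, 4231859)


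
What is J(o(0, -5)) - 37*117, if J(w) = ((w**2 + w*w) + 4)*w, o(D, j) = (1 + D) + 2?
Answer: -4263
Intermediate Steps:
o(D, j) = 3 + D
J(w) = w*(4 + 2*w**2) (J(w) = ((w**2 + w**2) + 4)*w = (2*w**2 + 4)*w = (4 + 2*w**2)*w = w*(4 + 2*w**2))
J(o(0, -5)) - 37*117 = 2*(3 + 0)*(2 + (3 + 0)**2) - 37*117 = 2*3*(2 + 3**2) - 4329 = 2*3*(2 + 9) - 4329 = 2*3*11 - 4329 = 66 - 4329 = -4263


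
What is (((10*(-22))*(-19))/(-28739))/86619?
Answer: -4180/2489343441 ≈ -1.6792e-6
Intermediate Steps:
(((10*(-22))*(-19))/(-28739))/86619 = (-220*(-19)*(-1/28739))*(1/86619) = (4180*(-1/28739))*(1/86619) = -4180/28739*1/86619 = -4180/2489343441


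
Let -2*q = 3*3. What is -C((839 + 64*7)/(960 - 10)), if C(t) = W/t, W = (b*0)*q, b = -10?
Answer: 0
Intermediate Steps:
q = -9/2 (q = -3*3/2 = -1/2*9 = -9/2 ≈ -4.5000)
W = 0 (W = -10*0*(-9/2) = 0*(-9/2) = 0)
C(t) = 0 (C(t) = 0/t = 0)
-C((839 + 64*7)/(960 - 10)) = -1*0 = 0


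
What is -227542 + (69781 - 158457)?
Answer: -316218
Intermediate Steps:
-227542 + (69781 - 158457) = -227542 - 88676 = -316218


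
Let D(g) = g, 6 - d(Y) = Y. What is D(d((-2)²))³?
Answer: 8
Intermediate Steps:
d(Y) = 6 - Y
D(d((-2)²))³ = (6 - 1*(-2)²)³ = (6 - 1*4)³ = (6 - 4)³ = 2³ = 8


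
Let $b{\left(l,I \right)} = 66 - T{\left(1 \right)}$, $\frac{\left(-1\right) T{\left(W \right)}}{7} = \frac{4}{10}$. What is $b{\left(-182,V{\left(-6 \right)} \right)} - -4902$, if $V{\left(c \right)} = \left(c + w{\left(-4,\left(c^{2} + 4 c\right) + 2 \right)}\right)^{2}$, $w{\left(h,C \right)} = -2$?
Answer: $\frac{24854}{5} \approx 4970.8$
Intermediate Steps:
$T{\left(W \right)} = - \frac{14}{5}$ ($T{\left(W \right)} = - 7 \cdot \frac{4}{10} = - 7 \cdot 4 \cdot \frac{1}{10} = \left(-7\right) \frac{2}{5} = - \frac{14}{5}$)
$V{\left(c \right)} = \left(-2 + c\right)^{2}$ ($V{\left(c \right)} = \left(c - 2\right)^{2} = \left(-2 + c\right)^{2}$)
$b{\left(l,I \right)} = \frac{344}{5}$ ($b{\left(l,I \right)} = 66 - - \frac{14}{5} = 66 + \frac{14}{5} = \frac{344}{5}$)
$b{\left(-182,V{\left(-6 \right)} \right)} - -4902 = \frac{344}{5} - -4902 = \frac{344}{5} + 4902 = \frac{24854}{5}$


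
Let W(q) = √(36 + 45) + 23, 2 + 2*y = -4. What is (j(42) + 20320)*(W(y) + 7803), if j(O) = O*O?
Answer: 173028140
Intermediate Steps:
y = -3 (y = -1 + (½)*(-4) = -1 - 2 = -3)
W(q) = 32 (W(q) = √81 + 23 = 9 + 23 = 32)
j(O) = O²
(j(42) + 20320)*(W(y) + 7803) = (42² + 20320)*(32 + 7803) = (1764 + 20320)*7835 = 22084*7835 = 173028140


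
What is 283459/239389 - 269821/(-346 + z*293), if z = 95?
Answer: -56800174918/6580564221 ≈ -8.6315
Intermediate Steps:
283459/239389 - 269821/(-346 + z*293) = 283459/239389 - 269821/(-346 + 95*293) = 283459*(1/239389) - 269821/(-346 + 27835) = 283459/239389 - 269821/27489 = -56800174918/6580564221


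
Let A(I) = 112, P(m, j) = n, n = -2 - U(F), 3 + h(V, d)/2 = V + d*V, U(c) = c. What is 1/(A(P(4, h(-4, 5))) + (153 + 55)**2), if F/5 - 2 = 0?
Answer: 1/43376 ≈ 2.3054e-5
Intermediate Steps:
F = 10 (F = 10 + 5*0 = 10 + 0 = 10)
h(V, d) = -6 + 2*V + 2*V*d (h(V, d) = -6 + 2*(V + d*V) = -6 + 2*(V + V*d) = -6 + (2*V + 2*V*d) = -6 + 2*V + 2*V*d)
n = -12 (n = -2 - 1*10 = -2 - 10 = -12)
P(m, j) = -12
1/(A(P(4, h(-4, 5))) + (153 + 55)**2) = 1/(112 + (153 + 55)**2) = 1/(112 + 208**2) = 1/(112 + 43264) = 1/43376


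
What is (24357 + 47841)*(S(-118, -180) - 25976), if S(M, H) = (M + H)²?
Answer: 4536055944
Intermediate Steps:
S(M, H) = (H + M)²
(24357 + 47841)*(S(-118, -180) - 25976) = (24357 + 47841)*((-180 - 118)² - 25976) = 72198*((-298)² - 25976) = 72198*(88804 - 25976) = 72198*62828 = 4536055944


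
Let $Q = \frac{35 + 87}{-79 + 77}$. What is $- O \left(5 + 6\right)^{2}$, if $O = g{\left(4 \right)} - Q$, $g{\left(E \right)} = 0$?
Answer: $-7381$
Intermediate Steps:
$Q = -61$ ($Q = \frac{122}{-2} = 122 \left(- \frac{1}{2}\right) = -61$)
$O = 61$ ($O = 0 - -61 = 0 + 61 = 61$)
$- O \left(5 + 6\right)^{2} = \left(-1\right) 61 \left(5 + 6\right)^{2} = - 61 \cdot 11^{2} = \left(-61\right) 121 = -7381$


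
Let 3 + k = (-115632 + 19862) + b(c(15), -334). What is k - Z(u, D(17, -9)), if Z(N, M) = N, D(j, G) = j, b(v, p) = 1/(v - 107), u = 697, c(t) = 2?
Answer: -10129351/105 ≈ -96470.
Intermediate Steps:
b(v, p) = 1/(-107 + v)
k = -10056166/105 (k = -3 + ((-115632 + 19862) + 1/(-107 + 2)) = -3 + (-95770 + 1/(-105)) = -3 + (-95770 - 1/105) = -3 - 10055851/105 = -10056166/105 ≈ -95773.)
k - Z(u, D(17, -9)) = -10056166/105 - 1*697 = -10056166/105 - 697 = -10129351/105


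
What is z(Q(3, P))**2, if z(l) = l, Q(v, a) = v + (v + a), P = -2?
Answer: 16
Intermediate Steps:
Q(v, a) = a + 2*v (Q(v, a) = v + (a + v) = a + 2*v)
z(Q(3, P))**2 = (-2 + 2*3)**2 = (-2 + 6)**2 = 4**2 = 16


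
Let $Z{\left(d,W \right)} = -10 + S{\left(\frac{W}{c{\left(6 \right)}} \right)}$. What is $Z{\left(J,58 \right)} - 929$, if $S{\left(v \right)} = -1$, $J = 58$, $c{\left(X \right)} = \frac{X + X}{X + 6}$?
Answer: $-940$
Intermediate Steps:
$c{\left(X \right)} = \frac{2 X}{6 + X}$
$Z{\left(d,W \right)} = -11$ ($Z{\left(d,W \right)} = -10 - 1 = -11$)
$Z{\left(J,58 \right)} - 929 = -11 - 929 = -940$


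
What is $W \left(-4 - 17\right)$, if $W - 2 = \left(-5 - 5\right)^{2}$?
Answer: $-2142$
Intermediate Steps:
$W = 102$ ($W = 2 + \left(-5 - 5\right)^{2} = 2 + \left(-10\right)^{2} = 2 + 100 = 102$)
$W \left(-4 - 17\right) = 102 \left(-4 - 17\right) = 102 \left(-21\right) = -2142$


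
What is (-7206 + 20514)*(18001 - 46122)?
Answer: -374234268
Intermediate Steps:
(-7206 + 20514)*(18001 - 46122) = 13308*(-28121) = -374234268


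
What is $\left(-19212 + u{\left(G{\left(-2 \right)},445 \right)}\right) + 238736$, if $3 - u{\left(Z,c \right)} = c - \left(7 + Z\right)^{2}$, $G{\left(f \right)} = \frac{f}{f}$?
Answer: $219146$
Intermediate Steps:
$G{\left(f \right)} = 1$
$u{\left(Z,c \right)} = 3 + \left(7 + Z\right)^{2} - c$ ($u{\left(Z,c \right)} = 3 - \left(c - \left(7 + Z\right)^{2}\right) = 3 + \left(7 + Z\right)^{2} - c$)
$\left(-19212 + u{\left(G{\left(-2 \right)},445 \right)}\right) + 238736 = \left(-19212 + \left(3 + \left(7 + 1\right)^{2} - 445\right)\right) + 238736 = \left(-19212 + \left(3 + 8^{2} - 445\right)\right) + 238736 = \left(-19212 + \left(3 + 64 - 445\right)\right) + 238736 = \left(-19212 - 378\right) + 238736 = -19590 + 238736 = 219146$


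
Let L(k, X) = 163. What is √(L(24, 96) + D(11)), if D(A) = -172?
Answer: 3*I ≈ 3.0*I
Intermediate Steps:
√(L(24, 96) + D(11)) = √(163 - 172) = √(-9) = 3*I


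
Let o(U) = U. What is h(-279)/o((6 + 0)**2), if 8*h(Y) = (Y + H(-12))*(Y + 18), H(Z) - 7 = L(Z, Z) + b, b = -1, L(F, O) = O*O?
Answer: 3741/32 ≈ 116.91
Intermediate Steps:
L(F, O) = O**2
H(Z) = 6 + Z**2 (H(Z) = 7 + (Z**2 - 1) = 7 + (-1 + Z**2) = 6 + Z**2)
h(Y) = (18 + Y)*(150 + Y)/8 (h(Y) = ((Y + (6 + (-12)**2))*(Y + 18))/8 = ((Y + (6 + 144))*(18 + Y))/8 = ((Y + 150)*(18 + Y))/8 = ((150 + Y)*(18 + Y))/8 = ((18 + Y)*(150 + Y))/8 = (18 + Y)*(150 + Y)/8)
h(-279)/o((6 + 0)**2) = (675/2 + 21*(-279) + (1/8)*(-279)**2)/((6 + 0)**2) = (675/2 - 5859 + (1/8)*77841)/(6**2) = (675/2 - 5859 + 77841/8)/36 = (33669/8)*(1/36) = 3741/32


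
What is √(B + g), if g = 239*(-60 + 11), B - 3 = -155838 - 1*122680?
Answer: I*√290226 ≈ 538.73*I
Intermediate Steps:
B = -278515 (B = 3 + (-155838 - 1*122680) = 3 + (-155838 - 122680) = 3 - 278518 = -278515)
g = -11711 (g = 239*(-49) = -11711)
√(B + g) = √(-278515 - 11711) = √(-290226) = I*√290226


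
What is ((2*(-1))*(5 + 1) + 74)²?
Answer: 3844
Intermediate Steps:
((2*(-1))*(5 + 1) + 74)² = (-2*6 + 74)² = (-12 + 74)² = 62² = 3844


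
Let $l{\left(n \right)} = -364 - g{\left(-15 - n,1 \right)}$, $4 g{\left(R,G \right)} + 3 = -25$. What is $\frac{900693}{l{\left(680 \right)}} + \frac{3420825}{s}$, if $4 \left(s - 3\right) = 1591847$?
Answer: $- \frac{476297106729}{189431221} \approx -2514.4$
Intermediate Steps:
$g{\left(R,G \right)} = -7$ ($g{\left(R,G \right)} = - \frac{3}{4} + \frac{1}{4} \left(-25\right) = - \frac{3}{4} - \frac{25}{4} = -7$)
$s = \frac{1591859}{4}$ ($s = 3 + \frac{1}{4} \cdot 1591847 = 3 + \frac{1591847}{4} = \frac{1591859}{4} \approx 3.9797 \cdot 10^{5}$)
$l{\left(n \right)} = -357$ ($l{\left(n \right)} = -364 - -7 = -364 + 7 = -357$)
$\frac{900693}{l{\left(680 \right)}} + \frac{3420825}{s} = \frac{900693}{-357} + \frac{3420825}{\frac{1591859}{4}} = 900693 \left(- \frac{1}{357}\right) + 3420825 \cdot \frac{4}{1591859} = - \frac{300231}{119} + \frac{13683300}{1591859} = - \frac{476297106729}{189431221}$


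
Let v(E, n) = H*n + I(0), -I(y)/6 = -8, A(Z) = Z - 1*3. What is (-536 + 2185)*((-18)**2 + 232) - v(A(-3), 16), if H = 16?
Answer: 916540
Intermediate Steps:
A(Z) = -3 + Z (A(Z) = Z - 3 = -3 + Z)
I(y) = 48 (I(y) = -6*(-8) = 48)
v(E, n) = 48 + 16*n (v(E, n) = 16*n + 48 = 48 + 16*n)
(-536 + 2185)*((-18)**2 + 232) - v(A(-3), 16) = (-536 + 2185)*((-18)**2 + 232) - (48 + 16*16) = 1649*(324 + 232) - (48 + 256) = 1649*556 - 1*304 = 916844 - 304 = 916540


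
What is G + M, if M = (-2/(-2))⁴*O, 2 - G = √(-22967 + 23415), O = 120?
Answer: 122 - 8*√7 ≈ 100.83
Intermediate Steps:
G = 2 - 8*√7 (G = 2 - √(-22967 + 23415) = 2 - √448 = 2 - 8*√7 ≈ -19.166)
M = 120 (M = (-2/(-2))⁴*120 = (-2*(-½))⁴*120 = 1⁴*120 = 1*120 = 120)
G + M = (2 - 8*√7) + 120 = 122 - 8*√7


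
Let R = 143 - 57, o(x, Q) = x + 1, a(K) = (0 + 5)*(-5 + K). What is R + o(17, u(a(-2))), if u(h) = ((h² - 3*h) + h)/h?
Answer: 104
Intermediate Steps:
a(K) = -25 + 5*K (a(K) = 5*(-5 + K) = -25 + 5*K)
u(h) = (h² - 2*h)/h
o(x, Q) = 1 + x
R = 86
R + o(17, u(a(-2))) = 86 + (1 + 17) = 86 + 18 = 104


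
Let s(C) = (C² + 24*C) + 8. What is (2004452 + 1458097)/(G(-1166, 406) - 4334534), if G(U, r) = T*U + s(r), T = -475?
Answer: -1154183/1202032 ≈ -0.96019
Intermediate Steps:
s(C) = 8 + C² + 24*C
G(U, r) = 8 + r² - 475*U + 24*r (G(U, r) = -475*U + (8 + r² + 24*r) = 8 + r² - 475*U + 24*r)
(2004452 + 1458097)/(G(-1166, 406) - 4334534) = (2004452 + 1458097)/((8 + 406² - 475*(-1166) + 24*406) - 4334534) = 3462549/((8 + 164836 + 553850 + 9744) - 4334534) = 3462549/(728438 - 4334534) = 3462549/(-3606096) = 3462549*(-1/3606096) = -1154183/1202032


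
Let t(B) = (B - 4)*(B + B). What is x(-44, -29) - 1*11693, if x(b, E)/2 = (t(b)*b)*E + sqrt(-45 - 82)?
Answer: 10767955 + 2*I*sqrt(127) ≈ 1.0768e+7 + 22.539*I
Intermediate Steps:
t(B) = 2*B*(-4 + B) (t(B) = (-4 + B)*(2*B) = 2*B*(-4 + B))
x(b, E) = 2*I*sqrt(127) + 4*E*b**2*(-4 + b) (x(b, E) = 2*(((2*b*(-4 + b))*b)*E + sqrt(-45 - 82)) = 2*((2*b**2*(-4 + b))*E + sqrt(-127)) = 2*(2*E*b**2*(-4 + b) + I*sqrt(127)) = 2*(I*sqrt(127) + 2*E*b**2*(-4 + b)) = 2*I*sqrt(127) + 4*E*b**2*(-4 + b))
x(-44, -29) - 1*11693 = (2*I*sqrt(127) + 4*(-29)*(-44)**2*(-4 - 44)) - 1*11693 = (2*I*sqrt(127) + 4*(-29)*1936*(-48)) - 11693 = (2*I*sqrt(127) + 10779648) - 11693 = (10779648 + 2*I*sqrt(127)) - 11693 = 10767955 + 2*I*sqrt(127)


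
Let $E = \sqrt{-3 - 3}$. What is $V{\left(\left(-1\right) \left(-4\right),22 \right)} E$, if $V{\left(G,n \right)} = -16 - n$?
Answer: $- 38 i \sqrt{6} \approx - 93.081 i$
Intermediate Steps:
$E = i \sqrt{6}$ ($E = \sqrt{-6} = i \sqrt{6} \approx 2.4495 i$)
$V{\left(\left(-1\right) \left(-4\right),22 \right)} E = \left(-16 - 22\right) i \sqrt{6} = - 38 i \sqrt{6}$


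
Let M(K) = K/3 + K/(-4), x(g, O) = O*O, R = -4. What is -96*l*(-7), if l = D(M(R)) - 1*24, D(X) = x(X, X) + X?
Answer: -48832/3 ≈ -16277.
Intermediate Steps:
x(g, O) = O²
M(K) = K/12 (M(K) = K*(⅓) + K*(-¼) = K/3 - K/4 = K/12)
D(X) = X + X² (D(X) = X² + X = X + X²)
l = -218/9 (l = ((1/12)*(-4))*(1 + (1/12)*(-4)) - 1*24 = -(1 - ⅓)/3 - 24 = -⅓*⅔ - 24 = -2/9 - 24 = -218/9 ≈ -24.222)
-96*l*(-7) = -96*(-218/9)*(-7) = (6976/3)*(-7) = -48832/3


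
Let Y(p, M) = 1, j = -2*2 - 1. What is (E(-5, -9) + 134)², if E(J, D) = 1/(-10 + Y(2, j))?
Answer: 1452025/81 ≈ 17926.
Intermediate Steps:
j = -5 (j = -4 - 1 = -5)
E(J, D) = -⅑ (E(J, D) = 1/(-10 + 1) = 1/(-9) = -⅑)
(E(-5, -9) + 134)² = (-⅑ + 134)² = (1205/9)² = 1452025/81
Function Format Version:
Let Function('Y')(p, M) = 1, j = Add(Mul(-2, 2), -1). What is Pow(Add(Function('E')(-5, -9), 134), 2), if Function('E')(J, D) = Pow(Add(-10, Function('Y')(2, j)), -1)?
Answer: Rational(1452025, 81) ≈ 17926.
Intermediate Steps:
j = -5 (j = Add(-4, -1) = -5)
Function('E')(J, D) = Rational(-1, 9) (Function('E')(J, D) = Pow(Add(-10, 1), -1) = Pow(-9, -1) = Rational(-1, 9))
Pow(Add(Function('E')(-5, -9), 134), 2) = Pow(Add(Rational(-1, 9), 134), 2) = Pow(Rational(1205, 9), 2) = Rational(1452025, 81)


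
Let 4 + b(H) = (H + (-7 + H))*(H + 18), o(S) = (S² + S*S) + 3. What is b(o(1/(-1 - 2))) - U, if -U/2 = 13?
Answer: 827/81 ≈ 10.210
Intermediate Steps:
o(S) = 3 + 2*S² (o(S) = (S² + S²) + 3 = 2*S² + 3 = 3 + 2*S²)
b(H) = -4 + (-7 + 2*H)*(18 + H) (b(H) = -4 + (H + (-7 + H))*(H + 18) = -4 + (-7 + 2*H)*(18 + H))
U = -26 (U = -2*13 = -26)
b(o(1/(-1 - 2))) - U = (-130 + 2*(3 + 2*(1/(-1 - 2))²)² + 29*(3 + 2*(1/(-1 - 2))²)) - 1*(-26) = (-130 + 2*(3 + 2*(1/(-3))²)² + 29*(3 + 2*(1/(-3))²)) + 26 = (-130 + 2*(3 + 2*(-⅓)²)² + 29*(3 + 2*(-⅓)²)) + 26 = (-130 + 2*(3 + 2*(⅑))² + 29*(3 + 2*(⅑))) + 26 = (-130 + 2*(3 + 2/9)² + 29*(3 + 2/9)) + 26 = (-130 + 2*(29/9)² + 29*(29/9)) + 26 = (-130 + 2*(841/81) + 841/9) + 26 = (-130 + 1682/81 + 841/9) + 26 = -1279/81 + 26 = 827/81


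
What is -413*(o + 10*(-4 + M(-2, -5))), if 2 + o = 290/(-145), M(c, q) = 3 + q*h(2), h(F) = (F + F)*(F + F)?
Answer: 336182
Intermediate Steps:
h(F) = 4*F² (h(F) = (2*F)*(2*F) = 4*F²)
M(c, q) = 3 + 16*q (M(c, q) = 3 + q*(4*2²) = 3 + q*(4*4) = 3 + q*16 = 3 + 16*q)
o = -4 (o = -2 + 290/(-145) = -2 + 290*(-1/145) = -2 - 2 = -4)
-413*(o + 10*(-4 + M(-2, -5))) = -413*(-4 + 10*(-4 + (3 + 16*(-5)))) = -413*(-4 + 10*(-4 + (3 - 80))) = -413*(-4 + 10*(-4 - 77)) = -413*(-4 + 10*(-81)) = -413*(-4 - 810) = -413*(-814) = 336182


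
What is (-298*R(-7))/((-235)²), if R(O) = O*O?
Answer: -14602/55225 ≈ -0.26441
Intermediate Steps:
R(O) = O²
(-298*R(-7))/((-235)²) = (-298*(-7)²)/((-235)²) = -298*49/55225 = -14602*1/55225 = -14602/55225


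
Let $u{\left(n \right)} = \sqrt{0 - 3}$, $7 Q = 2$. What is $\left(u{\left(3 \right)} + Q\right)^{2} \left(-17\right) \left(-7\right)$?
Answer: $- \frac{2431}{7} + 68 i \sqrt{3} \approx -347.29 + 117.78 i$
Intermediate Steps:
$Q = \frac{2}{7}$ ($Q = \frac{1}{7} \cdot 2 = \frac{2}{7} \approx 0.28571$)
$u{\left(n \right)} = i \sqrt{3}$ ($u{\left(n \right)} = \sqrt{-3} = i \sqrt{3}$)
$\left(u{\left(3 \right)} + Q\right)^{2} \left(-17\right) \left(-7\right) = \left(i \sqrt{3} + \frac{2}{7}\right)^{2} \left(-17\right) \left(-7\right) = \left(\frac{2}{7} + i \sqrt{3}\right)^{2} \left(-17\right) \left(-7\right) = - 17 \left(\frac{2}{7} + i \sqrt{3}\right)^{2} \left(-7\right) = 119 \left(\frac{2}{7} + i \sqrt{3}\right)^{2}$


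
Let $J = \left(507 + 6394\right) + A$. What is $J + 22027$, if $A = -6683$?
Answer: $22245$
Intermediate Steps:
$J = 218$ ($J = \left(507 + 6394\right) - 6683 = 6901 - 6683 = 218$)
$J + 22027 = 218 + 22027 = 22245$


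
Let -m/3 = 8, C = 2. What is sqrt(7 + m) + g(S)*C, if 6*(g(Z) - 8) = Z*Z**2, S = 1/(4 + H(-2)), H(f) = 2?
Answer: 10369/648 + I*sqrt(17) ≈ 16.002 + 4.1231*I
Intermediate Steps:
S = 1/6 (S = 1/(4 + 2) = 1/6 ≈ 0.16667)
m = -24 (m = -3*8 = -24)
g(Z) = 8 + Z**3/6 (g(Z) = 8 + (Z*Z**2)/6 = 8 + Z**3/6)
sqrt(7 + m) + g(S)*C = sqrt(7 - 24) + (8 + (1/6)**3/6)*2 = sqrt(-17) + (8 + (1/6)*(1/216))*2 = I*sqrt(17) + (8 + 1/1296)*2 = I*sqrt(17) + (10369/1296)*2 = I*sqrt(17) + 10369/648 = 10369/648 + I*sqrt(17)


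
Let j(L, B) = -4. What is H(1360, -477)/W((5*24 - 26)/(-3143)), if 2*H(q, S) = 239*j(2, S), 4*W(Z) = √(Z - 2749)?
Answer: 1912*I*√27156151743/8640201 ≈ 36.467*I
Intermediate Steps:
W(Z) = √(-2749 + Z)/4 (W(Z) = √(Z - 2749)/4 = √(-2749 + Z)/4)
H(q, S) = -478 (H(q, S) = (239*(-4))/2 = (½)*(-956) = -478)
H(1360, -477)/W((5*24 - 26)/(-3143)) = -478*4/√(-2749 + (5*24 - 26)/(-3143)) = -478*4/√(-2749 + (120 - 26)*(-1/3143)) = -478*4/√(-2749 + 94*(-1/3143)) = -478*4/√(-2749 - 94/3143) = -478*(-4*I*√27156151743/8640201) = -(-1912)*I*√27156151743/8640201 = 1912*I*√27156151743/8640201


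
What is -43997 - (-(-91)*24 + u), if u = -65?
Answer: -46116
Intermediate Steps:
-43997 - (-(-91)*24 + u) = -43997 - (-(-91)*24 - 65) = -43997 - (-91*(-24) - 65) = -43997 - (2184 - 65) = -43997 - 1*2119 = -43997 - 2119 = -46116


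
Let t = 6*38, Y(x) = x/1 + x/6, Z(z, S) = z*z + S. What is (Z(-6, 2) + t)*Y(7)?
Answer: 6517/3 ≈ 2172.3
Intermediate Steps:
Z(z, S) = S + z² (Z(z, S) = z² + S = S + z²)
Y(x) = 7*x/6 (Y(x) = x*1 + x*(⅙) = x + x/6 = 7*x/6)
t = 228
(Z(-6, 2) + t)*Y(7) = ((2 + (-6)²) + 228)*((7/6)*7) = ((2 + 36) + 228)*(49/6) = (38 + 228)*(49/6) = 266*(49/6) = 6517/3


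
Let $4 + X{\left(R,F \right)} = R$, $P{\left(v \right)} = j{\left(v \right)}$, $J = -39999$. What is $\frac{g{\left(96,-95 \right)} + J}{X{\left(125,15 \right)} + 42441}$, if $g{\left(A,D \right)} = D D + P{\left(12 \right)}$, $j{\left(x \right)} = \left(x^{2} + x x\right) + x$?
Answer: $- \frac{15337}{21281} \approx -0.72069$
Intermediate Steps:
$j{\left(x \right)} = x + 2 x^{2}$ ($j{\left(x \right)} = \left(x^{2} + x^{2}\right) + x = 2 x^{2} + x = x + 2 x^{2}$)
$P{\left(v \right)} = v \left(1 + 2 v\right)$
$g{\left(A,D \right)} = 300 + D^{2}$ ($g{\left(A,D \right)} = D D + 12 \left(1 + 2 \cdot 12\right) = D^{2} + 12 \left(1 + 24\right) = D^{2} + 12 \cdot 25 = D^{2} + 300 = 300 + D^{2}$)
$X{\left(R,F \right)} = -4 + R$
$\frac{g{\left(96,-95 \right)} + J}{X{\left(125,15 \right)} + 42441} = \frac{\left(300 + \left(-95\right)^{2}\right) - 39999}{\left(-4 + 125\right) + 42441} = \frac{\left(300 + 9025\right) - 39999}{121 + 42441} = \frac{9325 - 39999}{42562} = \left(-30674\right) \frac{1}{42562} = - \frac{15337}{21281}$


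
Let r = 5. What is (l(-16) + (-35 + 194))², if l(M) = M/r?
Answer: 606841/25 ≈ 24274.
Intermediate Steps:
l(M) = M/5
(l(-16) + (-35 + 194))² = ((⅕)*(-16) + (-35 + 194))² = (-16/5 + 159)² = (779/5)² = 606841/25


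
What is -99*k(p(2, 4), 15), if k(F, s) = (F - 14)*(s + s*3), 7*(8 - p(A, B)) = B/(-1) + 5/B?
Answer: 233145/7 ≈ 33306.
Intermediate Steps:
p(A, B) = 8 - 5/(7*B) + B/7 (p(A, B) = 8 - (B/(-1) + 5/B)/7 = 8 - (B*(-1) + 5/B)/7 = 8 - (-B + 5/B)/7 = 8 + (-5/(7*B) + B/7) = 8 - 5/(7*B) + B/7)
k(F, s) = 4*s*(-14 + F) (k(F, s) = (-14 + F)*(s + 3*s) = (-14 + F)*(4*s) = 4*s*(-14 + F))
-99*k(p(2, 4), 15) = -396*15*(-14 + (⅐)*(-5 + 4*(56 + 4))/4) = -396*15*(-14 + (⅐)*(¼)*(-5 + 4*60)) = -396*15*(-14 + (⅐)*(¼)*(-5 + 240)) = -396*15*(-14 + (⅐)*(¼)*235) = -396*15*(-14 + 235/28) = -396*15*(-157)/28 = -99*(-2355/7) = 233145/7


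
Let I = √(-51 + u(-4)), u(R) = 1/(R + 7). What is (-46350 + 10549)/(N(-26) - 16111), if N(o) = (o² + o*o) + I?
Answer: 1585160877/653484395 + 71602*I*√114/653484395 ≈ 2.4257 + 0.0011699*I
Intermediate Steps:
u(R) = 1/(7 + R)
I = 2*I*√114/3 (I = √(-51 + 1/(7 - 4)) = √(-51 + 1/3) = √(-51 + ⅓) = √(-152/3) = 2*I*√114/3 ≈ 7.118*I)
N(o) = 2*o² + 2*I*√114/3 (N(o) = (o² + o*o) + 2*I*√114/3 = (o² + o²) + 2*I*√114/3 = 2*o² + 2*I*√114/3)
(-46350 + 10549)/(N(-26) - 16111) = (-46350 + 10549)/((2*(-26)² + 2*I*√114/3) - 16111) = -35801/((2*676 + 2*I*√114/3) - 16111) = -35801/((1352 + 2*I*√114/3) - 16111) = -35801/(-14759 + 2*I*√114/3)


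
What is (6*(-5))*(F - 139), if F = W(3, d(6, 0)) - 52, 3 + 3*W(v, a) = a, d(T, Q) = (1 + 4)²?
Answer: 5510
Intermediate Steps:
d(T, Q) = 25 (d(T, Q) = 5² = 25)
W(v, a) = -1 + a/3
F = -134/3 (F = (-1 + (⅓)*25) - 52 = (-1 + 25/3) - 52 = 22/3 - 52 = -134/3 ≈ -44.667)
(6*(-5))*(F - 139) = (6*(-5))*(-134/3 - 139) = -30*(-551/3) = 5510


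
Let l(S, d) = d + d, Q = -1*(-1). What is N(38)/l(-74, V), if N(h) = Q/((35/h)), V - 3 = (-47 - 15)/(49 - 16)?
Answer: 627/1295 ≈ 0.48417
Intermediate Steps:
Q = 1
V = 37/33 (V = 3 + (-47 - 15)/(49 - 16) = 3 - 62/33 = 37/33 ≈ 1.1212)
l(S, d) = 2*d
N(h) = h/35 (N(h) = 1/(35/h) = 1*(h/35) = h/35)
N(38)/l(-74, V) = ((1/35)*38)/((2*(37/33))) = 38/(35*(74/33)) = (38/35)*(33/74) = 627/1295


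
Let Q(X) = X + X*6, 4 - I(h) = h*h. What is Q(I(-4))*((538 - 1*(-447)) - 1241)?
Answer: 21504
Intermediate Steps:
I(h) = 4 - h² (I(h) = 4 - h*h = 4 - h²)
Q(X) = 7*X (Q(X) = X + 6*X = 7*X)
Q(I(-4))*((538 - 1*(-447)) - 1241) = (7*(4 - 1*(-4)²))*((538 - 1*(-447)) - 1241) = (7*(4 - 1*16))*((538 + 447) - 1241) = (7*(4 - 16))*(985 - 1241) = (7*(-12))*(-256) = -84*(-256) = 21504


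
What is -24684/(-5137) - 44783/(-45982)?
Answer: 124097269/21473594 ≈ 5.7791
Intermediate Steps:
-24684/(-5137) - 44783/(-45982) = -24684*(-1/5137) - 44783*(-1/45982) = 2244/467 + 44783/45982 = 124097269/21473594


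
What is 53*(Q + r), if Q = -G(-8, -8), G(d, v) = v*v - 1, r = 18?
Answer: -2385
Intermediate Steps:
G(d, v) = -1 + v² (G(d, v) = v² - 1 = -1 + v²)
Q = -63 (Q = -(-1 + (-8)²) = -(-1 + 64) = -1*63 = -63)
53*(Q + r) = 53*(-63 + 18) = 53*(-45) = -2385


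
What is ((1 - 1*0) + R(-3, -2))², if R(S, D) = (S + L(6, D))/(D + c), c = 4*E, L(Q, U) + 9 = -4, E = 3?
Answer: 9/25 ≈ 0.36000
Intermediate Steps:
L(Q, U) = -13 (L(Q, U) = -9 - 4 = -13)
c = 12 (c = 4*3 = 12)
R(S, D) = (-13 + S)/(12 + D) (R(S, D) = (S - 13)/(D + 12) = (-13 + S)/(12 + D))
((1 - 1*0) + R(-3, -2))² = ((1 - 1*0) + (-13 - 3)/(12 - 2))² = ((1 + 0) - 16/10)² = (1 + (⅒)*(-16))² = (1 - 8/5)² = (-⅗)² = 9/25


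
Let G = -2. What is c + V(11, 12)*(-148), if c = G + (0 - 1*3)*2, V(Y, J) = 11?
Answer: -1636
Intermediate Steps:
c = -8 (c = -2 + (0 - 1*3)*2 = -2 + (0 - 3)*2 = -2 - 3*2 = -2 - 6 = -8)
c + V(11, 12)*(-148) = -8 + 11*(-148) = -8 - 1628 = -1636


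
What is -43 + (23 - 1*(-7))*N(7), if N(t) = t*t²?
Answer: 10247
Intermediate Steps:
N(t) = t³
-43 + (23 - 1*(-7))*N(7) = -43 + (23 - 1*(-7))*7³ = -43 + (23 + 7)*343 = -43 + 30*343 = -43 + 10290 = 10247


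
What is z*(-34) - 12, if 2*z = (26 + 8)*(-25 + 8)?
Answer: 9814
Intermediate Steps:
z = -289 (z = ((26 + 8)*(-25 + 8))/2 = (34*(-17))/2 = (½)*(-578) = -289)
z*(-34) - 12 = -289*(-34) - 12 = 9826 - 12 = 9814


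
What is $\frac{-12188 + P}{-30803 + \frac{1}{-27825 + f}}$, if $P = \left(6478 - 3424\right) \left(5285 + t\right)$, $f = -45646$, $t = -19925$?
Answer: $\frac{1642912509154}{1131563607} \approx 1451.9$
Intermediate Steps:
$P = -44710560$ ($P = \left(6478 - 3424\right) \left(5285 - 19925\right) = 3054 \left(-14640\right) = -44710560$)
$\frac{-12188 + P}{-30803 + \frac{1}{-27825 + f}} = \frac{-12188 - 44710560}{-30803 + \frac{1}{-27825 - 45646}} = - \frac{44722748}{-30803 + \frac{1}{-73471}} = - \frac{44722748}{-30803 - \frac{1}{73471}} = - \frac{44722748}{- \frac{2263127214}{73471}} = \left(-44722748\right) \left(- \frac{73471}{2263127214}\right) = \frac{1642912509154}{1131563607}$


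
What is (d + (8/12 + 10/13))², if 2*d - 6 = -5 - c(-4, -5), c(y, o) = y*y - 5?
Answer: 19321/1521 ≈ 12.703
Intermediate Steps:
c(y, o) = -5 + y² (c(y, o) = y² - 5 = -5 + y²)
d = -5 (d = 3 + (-5 - (-5 + (-4)²))/2 = 3 + (-5 - (-5 + 16))/2 = 3 + (-5 - 1*11)/2 = 3 + (-5 - 11)/2 = 3 + (½)*(-16) = 3 - 8 = -5)
(d + (8/12 + 10/13))² = (-5 + (8/12 + 10/13))² = (-5 + (8*(1/12) + 10*(1/13)))² = (-5 + (⅔ + 10/13))² = (-5 + 56/39)² = (-139/39)² = 19321/1521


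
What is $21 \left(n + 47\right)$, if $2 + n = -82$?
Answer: $-777$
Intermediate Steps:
$n = -84$ ($n = -2 - 82 = -84$)
$21 \left(n + 47\right) = 21 \left(-84 + 47\right) = 21 \left(-37\right) = -777$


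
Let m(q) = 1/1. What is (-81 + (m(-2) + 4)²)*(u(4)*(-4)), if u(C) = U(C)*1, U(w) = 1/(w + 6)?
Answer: 112/5 ≈ 22.400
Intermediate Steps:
m(q) = 1
U(w) = 1/(6 + w)
u(C) = 1/(6 + C)
(-81 + (m(-2) + 4)²)*(u(4)*(-4)) = (-81 + (1 + 4)²)*(-4/(6 + 4)) = (-81 + 5²)*(-4/10) = (-81 + 25)*((⅒)*(-4)) = -56*(-⅖) = 112/5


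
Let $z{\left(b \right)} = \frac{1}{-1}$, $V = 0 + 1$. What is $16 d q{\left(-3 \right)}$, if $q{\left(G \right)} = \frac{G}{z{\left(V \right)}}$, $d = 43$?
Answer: $2064$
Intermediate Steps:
$V = 1$
$z{\left(b \right)} = -1$
$q{\left(G \right)} = - G$ ($q{\left(G \right)} = \frac{G}{-1} = G \left(-1\right) = - G$)
$16 d q{\left(-3 \right)} = 16 \cdot 43 \left(\left(-1\right) \left(-3\right)\right) = 688 \cdot 3 = 2064$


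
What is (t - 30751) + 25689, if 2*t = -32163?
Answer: -42287/2 ≈ -21144.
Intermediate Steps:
t = -32163/2 (t = (½)*(-32163) = -32163/2 ≈ -16082.)
(t - 30751) + 25689 = (-32163/2 - 30751) + 25689 = -93665/2 + 25689 = -42287/2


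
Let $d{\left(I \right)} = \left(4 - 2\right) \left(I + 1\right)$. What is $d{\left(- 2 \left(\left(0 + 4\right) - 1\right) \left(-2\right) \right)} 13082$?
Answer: $340132$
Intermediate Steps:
$d{\left(I \right)} = 2 + 2 I$ ($d{\left(I \right)} = 2 \left(1 + I\right) = 2 + 2 I$)
$d{\left(- 2 \left(\left(0 + 4\right) - 1\right) \left(-2\right) \right)} 13082 = \left(2 + 2 - 2 \left(\left(0 + 4\right) - 1\right) \left(-2\right)\right) 13082 = \left(2 + 2 - 2 \left(4 - 1\right) \left(-2\right)\right) 13082 = \left(2 + 2 \left(-2\right) 3 \left(-2\right)\right) 13082 = \left(2 + 2 \left(\left(-6\right) \left(-2\right)\right)\right) 13082 = \left(2 + 2 \cdot 12\right) 13082 = \left(2 + 24\right) 13082 = 26 \cdot 13082 = 340132$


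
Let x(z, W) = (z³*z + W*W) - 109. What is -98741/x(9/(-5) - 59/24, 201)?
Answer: -20474933760000/8423133296641 ≈ -2.4308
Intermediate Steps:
x(z, W) = -109 + W² + z⁴ (x(z, W) = (z⁴ + W²) - 109 = (W² + z⁴) - 109 = -109 + W² + z⁴)
-98741/x(9/(-5) - 59/24, 201) = -98741/(-109 + 201² + (9/(-5) - 59/24)⁴) = -98741/(-109 + 40401 + (9*(-⅕) - 59*1/24)⁴) = -98741/(-109 + 40401 + (-9/5 - 59/24)⁴) = -98741/(-109 + 40401 + (-511/120)⁴) = -98741/(-109 + 40401 + 68184176641/207360000) = -98741/8423133296641/207360000 = -98741*207360000/8423133296641 = -20474933760000/8423133296641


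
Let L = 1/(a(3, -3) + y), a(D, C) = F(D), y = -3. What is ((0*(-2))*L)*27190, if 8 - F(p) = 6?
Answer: 0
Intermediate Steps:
F(p) = 2 (F(p) = 8 - 1*6 = 8 - 6 = 2)
a(D, C) = 2
L = -1 (L = 1/(2 - 3) = 1/(-1) = -1)
((0*(-2))*L)*27190 = ((0*(-2))*(-1))*27190 = (0*(-1))*27190 = 0*27190 = 0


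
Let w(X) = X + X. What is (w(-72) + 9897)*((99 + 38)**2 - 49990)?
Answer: -304498413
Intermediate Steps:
w(X) = 2*X
(w(-72) + 9897)*((99 + 38)**2 - 49990) = (2*(-72) + 9897)*((99 + 38)**2 - 49990) = (-144 + 9897)*(137**2 - 49990) = 9753*(18769 - 49990) = 9753*(-31221) = -304498413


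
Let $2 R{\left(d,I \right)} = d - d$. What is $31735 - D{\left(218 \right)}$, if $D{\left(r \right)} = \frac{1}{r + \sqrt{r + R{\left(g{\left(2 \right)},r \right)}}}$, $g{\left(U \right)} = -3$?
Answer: $\frac{6886494}{217} + \frac{\sqrt{218}}{47306} \approx 31735.0$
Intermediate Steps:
$R{\left(d,I \right)} = 0$ ($R{\left(d,I \right)} = \frac{d - d}{2} = \frac{1}{2} \cdot 0 = 0$)
$D{\left(r \right)} = \frac{1}{r + \sqrt{r}}$ ($D{\left(r \right)} = \frac{1}{r + \sqrt{r + 0}} = \frac{1}{r + \sqrt{r}}$)
$31735 - D{\left(218 \right)} = 31735 - \frac{1}{218 + \sqrt{218}}$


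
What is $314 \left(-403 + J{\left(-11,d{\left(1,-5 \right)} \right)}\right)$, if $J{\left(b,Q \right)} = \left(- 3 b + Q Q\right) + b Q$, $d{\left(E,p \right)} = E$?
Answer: $-119320$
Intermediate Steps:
$J{\left(b,Q \right)} = Q^{2} - 3 b + Q b$ ($J{\left(b,Q \right)} = \left(- 3 b + Q^{2}\right) + Q b = \left(Q^{2} - 3 b\right) + Q b = Q^{2} - 3 b + Q b$)
$314 \left(-403 + J{\left(-11,d{\left(1,-5 \right)} \right)}\right) = 314 \left(-403 + \left(1^{2} - -33 + 1 \left(-11\right)\right)\right) = 314 \left(-403 + \left(1 + 33 - 11\right)\right) = 314 \left(-403 + 23\right) = 314 \left(-380\right) = -119320$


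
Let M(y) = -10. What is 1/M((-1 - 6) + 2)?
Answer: -1/10 ≈ -0.10000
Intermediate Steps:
1/M((-1 - 6) + 2) = 1/(-10) = -1/10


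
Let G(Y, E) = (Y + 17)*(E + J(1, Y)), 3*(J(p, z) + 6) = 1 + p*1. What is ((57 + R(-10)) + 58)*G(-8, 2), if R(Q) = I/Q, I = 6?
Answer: -3432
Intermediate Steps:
J(p, z) = -17/3 + p/3 (J(p, z) = -6 + (1 + p*1)/3 = -6 + (1 + p)/3 = -6 + (1/3 + p/3) = -17/3 + p/3)
G(Y, E) = (17 + Y)*(-16/3 + E) (G(Y, E) = (Y + 17)*(E + (-17/3 + (1/3)*1)) = (17 + Y)*(E + (-17/3 + 1/3)) = (17 + Y)*(E - 16/3) = (17 + Y)*(-16/3 + E))
R(Q) = 6/Q
((57 + R(-10)) + 58)*G(-8, 2) = ((57 + 6/(-10)) + 58)*(-272/3 + 17*2 - 16/3*(-8) + 2*(-8)) = ((57 + 6*(-1/10)) + 58)*(-272/3 + 34 + 128/3 - 16) = ((57 - 3/5) + 58)*(-30) = (282/5 + 58)*(-30) = (572/5)*(-30) = -3432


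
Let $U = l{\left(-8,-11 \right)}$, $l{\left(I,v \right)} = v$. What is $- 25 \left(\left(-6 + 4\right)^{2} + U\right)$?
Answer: $175$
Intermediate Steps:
$U = -11$
$- 25 \left(\left(-6 + 4\right)^{2} + U\right) = - 25 \left(\left(-6 + 4\right)^{2} - 11\right) = - 25 \left(\left(-2\right)^{2} - 11\right) = - 25 \left(4 - 11\right) = \left(-25\right) \left(-7\right) = 175$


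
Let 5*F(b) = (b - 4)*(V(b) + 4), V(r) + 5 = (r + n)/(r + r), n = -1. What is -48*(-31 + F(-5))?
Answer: 36336/25 ≈ 1453.4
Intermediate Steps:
V(r) = -5 + (-1 + r)/(2*r) (V(r) = -5 + (r - 1)/(r + r) = -5 + (-1 + r)/((2*r)) = -5 + (-1 + r)*(1/(2*r)) = -5 + (-1 + r)/(2*r))
F(b) = (-4 + b)*(4 + (-1 - 9*b)/(2*b))/5 (F(b) = ((b - 4)*((-1 - 9*b)/(2*b) + 4))/5 = ((-4 + b)*(4 + (-1 - 9*b)/(2*b)))/5 = (-4 + b)*(4 + (-1 - 9*b)/(2*b))/5)
-48*(-31 + F(-5)) = -48*(-31 + (1/10)*(4 - 1*(-5)**2 + 3*(-5))/(-5)) = -48*(-31 + (1/10)*(-1/5)*(4 - 1*25 - 15)) = -48*(-31 + (1/10)*(-1/5)*(4 - 25 - 15)) = -48*(-31 + (1/10)*(-1/5)*(-36)) = -48*(-31 + 18/25) = -48*(-757/25) = 36336/25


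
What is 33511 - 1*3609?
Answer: 29902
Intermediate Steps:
33511 - 1*3609 = 33511 - 3609 = 29902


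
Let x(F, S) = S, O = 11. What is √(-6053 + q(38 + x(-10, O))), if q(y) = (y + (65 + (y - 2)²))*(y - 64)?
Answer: 143*I*√2 ≈ 202.23*I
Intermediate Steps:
q(y) = (-64 + y)*(65 + y + (-2 + y)²) (q(y) = (y + (65 + (-2 + y)²))*(-64 + y) = (65 + y + (-2 + y)²)*(-64 + y) = (-64 + y)*(65 + y + (-2 + y)²))
√(-6053 + q(38 + x(-10, O))) = √(-6053 + (-4416 + (38 + 11)³ - 67*(38 + 11)² + 261*(38 + 11))) = √(-6053 + (-4416 + 49³ - 67*49² + 261*49)) = √(-6053 + (-4416 + 117649 - 67*2401 + 12789)) = √(-6053 + (-4416 + 117649 - 160867 + 12789)) = √(-6053 - 34845) = √(-40898) = 143*I*√2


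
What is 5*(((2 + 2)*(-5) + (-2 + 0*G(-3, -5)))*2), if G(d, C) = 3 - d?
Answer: -220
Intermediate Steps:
5*(((2 + 2)*(-5) + (-2 + 0*G(-3, -5)))*2) = 5*(((2 + 2)*(-5) + (-2 + 0*(3 - 1*(-3))))*2) = 5*((4*(-5) + (-2 + 0*(3 + 3)))*2) = 5*((-20 + (-2 + 0*6))*2) = 5*((-20 + (-2 + 0))*2) = 5*((-20 - 2)*2) = 5*(-22*2) = 5*(-44) = -220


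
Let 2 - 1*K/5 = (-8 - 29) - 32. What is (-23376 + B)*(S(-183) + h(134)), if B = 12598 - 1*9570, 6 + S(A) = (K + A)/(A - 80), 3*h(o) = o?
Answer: -610277216/789 ≈ -7.7348e+5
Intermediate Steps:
h(o) = o/3
K = 355 (K = 10 - 5*((-8 - 29) - 32) = 10 - 5*(-37 - 32) = 10 - 5*(-69) = 10 + 345 = 355)
S(A) = -6 + (355 + A)/(-80 + A) (S(A) = -6 + (355 + A)/(A - 80) = -6 + (355 + A)/(-80 + A))
B = 3028 (B = 12598 - 9570 = 3028)
(-23376 + B)*(S(-183) + h(134)) = (-23376 + 3028)*(5*(167 - 1*(-183))/(-80 - 183) + (⅓)*134) = -20348*(5*(167 + 183)/(-263) + 134/3) = -20348*(5*(-1/263)*350 + 134/3) = -20348*(-1750/263 + 134/3) = -20348*29992/789 = -610277216/789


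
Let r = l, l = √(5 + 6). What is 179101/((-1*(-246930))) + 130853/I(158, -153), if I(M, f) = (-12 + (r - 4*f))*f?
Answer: -352679152629/503721808030 + 130853*√11/55078317 ≈ -0.69227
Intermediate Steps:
l = √11 ≈ 3.3166
r = √11 ≈ 3.3166
I(M, f) = f*(-12 + √11 - 4*f) (I(M, f) = (-12 + (√11 - 4*f))*f = (-12 + √11 - 4*f)*f = f*(-12 + √11 - 4*f))
179101/((-1*(-246930))) + 130853/I(158, -153) = 179101/((-1*(-246930))) + 130853/((-153*(-12 + √11 - 4*(-153)))) = 179101/246930 + 130853/((-153*(-12 + √11 + 612))) = 179101*(1/246930) + 130853/((-153*(600 + √11))) = 179101/246930 + 130853/(-91800 - 153*√11)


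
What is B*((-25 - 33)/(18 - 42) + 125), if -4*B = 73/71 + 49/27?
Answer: -4166525/46008 ≈ -90.561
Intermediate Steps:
B = -2725/3834 (B = -(73/71 + 49/27)/4 = -¼*5450/1917 = -2725/3834 ≈ -0.71075)
B*((-25 - 33)/(18 - 42) + 125) = -2725*((-25 - 33)/(18 - 42) + 125)/3834 = -2725*(-58/(-24) + 125)/3834 = -2725*(-58*(-1/24) + 125)/3834 = -2725*(29/12 + 125)/3834 = -2725/3834*1529/12 = -4166525/46008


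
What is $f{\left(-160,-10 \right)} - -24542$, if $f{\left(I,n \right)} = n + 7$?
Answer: $24539$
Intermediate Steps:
$f{\left(I,n \right)} = 7 + n$
$f{\left(-160,-10 \right)} - -24542 = \left(7 - 10\right) - -24542 = -3 + 24542 = 24539$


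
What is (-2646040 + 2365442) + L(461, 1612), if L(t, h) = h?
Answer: -278986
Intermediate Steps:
(-2646040 + 2365442) + L(461, 1612) = (-2646040 + 2365442) + 1612 = -280598 + 1612 = -278986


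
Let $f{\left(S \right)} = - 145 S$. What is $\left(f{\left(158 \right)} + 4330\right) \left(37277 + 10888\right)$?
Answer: $-894905700$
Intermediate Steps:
$\left(f{\left(158 \right)} + 4330\right) \left(37277 + 10888\right) = \left(\left(-145\right) 158 + 4330\right) \left(37277 + 10888\right) = \left(-22910 + 4330\right) 48165 = \left(-18580\right) 48165 = -894905700$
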